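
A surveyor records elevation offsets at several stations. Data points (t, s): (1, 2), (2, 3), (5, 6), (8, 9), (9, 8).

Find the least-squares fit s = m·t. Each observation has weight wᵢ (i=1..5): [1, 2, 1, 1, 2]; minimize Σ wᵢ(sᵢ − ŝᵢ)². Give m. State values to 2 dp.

Forming MᵀWM = [[260]] and MᵀWs = [260]ᵀ gives MᵀWM·[m]ᵀ = MᵀWs.
Hence m = 260 / 260 ≈ 1.

m = 1.00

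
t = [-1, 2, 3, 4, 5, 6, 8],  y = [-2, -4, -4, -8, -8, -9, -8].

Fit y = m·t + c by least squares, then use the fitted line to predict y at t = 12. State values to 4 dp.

ŷ = -12.8904

XᵀX·[m, c]ᵀ = Xᵀy reads: 155·m + 27·c = -208;  27·m + 7·c = -43.
det = 155·7 − 27² = 356.
m = ((-208)·7 − 27·(-43))/356 = -295/356; c = (155·(-43) − 27·(-208))/356 = -1049/356.
At t = 12: ŷ = (-295/356)·(12) + (-1049/356)·(1) = -4589/356.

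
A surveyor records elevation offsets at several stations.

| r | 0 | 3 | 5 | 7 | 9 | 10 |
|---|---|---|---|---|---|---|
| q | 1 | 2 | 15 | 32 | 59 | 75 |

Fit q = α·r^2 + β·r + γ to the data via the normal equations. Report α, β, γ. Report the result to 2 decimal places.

From the data, Σr^2·r^2 = 19668, Σr^2·r = 2224, Σr^2 = 264, Σr·r = 264, Σr = 34, Σ1 = 6.
And Σr^2·q = 14240, Σr·q = 1586, Σq = 184.
Row-reducing yields α = 16022/16647, β = -12239/5549, γ = 13603/16647.

α = 0.96, β = -2.21, γ = 0.82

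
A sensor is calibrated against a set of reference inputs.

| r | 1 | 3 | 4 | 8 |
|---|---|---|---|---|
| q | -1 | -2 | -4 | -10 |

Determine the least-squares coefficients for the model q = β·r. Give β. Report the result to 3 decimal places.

β = -1.144

Sums needed: Σr·r = 90.
Moment sums: Σr·q = -103.
So MᵀM·[β]ᵀ = Mᵀq: [[90]]·[β]ᵀ = [-103]ᵀ.
β = (-103)/90 = -1.14444.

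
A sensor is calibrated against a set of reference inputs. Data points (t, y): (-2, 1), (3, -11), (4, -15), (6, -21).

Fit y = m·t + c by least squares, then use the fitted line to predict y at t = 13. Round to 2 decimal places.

The normal equations are: 65·m + 11·c = -221;  11·m + 4·c = -46.
(Σt·t = 65, Σt = 11, Σ1 = 4, Σt·y = -221, Σy = -46.)
Δ = 65·4 − 11² = 139.
m = ((-221)·4 − 11·(-46))/139 = -378/139; c = (65·(-46) − 11·(-221))/139 = -559/139.
At t = 13: ŷ = (-378/139)·(13) + (-559/139)·(1) = -5473/139.

ŷ = -39.37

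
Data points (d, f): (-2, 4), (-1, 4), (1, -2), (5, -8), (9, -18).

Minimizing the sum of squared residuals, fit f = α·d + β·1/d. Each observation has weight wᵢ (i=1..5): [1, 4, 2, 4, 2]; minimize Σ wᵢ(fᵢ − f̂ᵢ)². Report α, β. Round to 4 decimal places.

With design matrix M, MᵀWM = [[272, 13]; [13, 52121/8100]] and MᵀWf = [-512, -162/5]ᵀ.
Δ = 272·(52121/8100) − 13² = 3202003/2025.
α = ((-512)·(52121/8100) − 13·(-162/5))/(3202003/2025) = -5818558/3202003; β = (272·(-162/5) − 13·(-512))/(3202003/2025) = -4367520/3202003.

α = -1.8172, β = -1.3640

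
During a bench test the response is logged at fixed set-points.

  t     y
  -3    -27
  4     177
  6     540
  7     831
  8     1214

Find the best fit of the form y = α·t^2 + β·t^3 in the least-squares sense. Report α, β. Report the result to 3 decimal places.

Normal-equation sums: Σt^2·t^2 = 8130, Σt^2·t^3 = 58132, Σt^3·t^3 = 431274.
And Σt^2·y = 140444, Σt^3·y = 1035298.
det = 8130·431274 − 58132² = 126928196.
α = (140444·431274 − 58132·1035298)/126928196 = 96475580/31732049; β = (8130·1035298 − 58132·140444)/126928196 = 63170533/31732049.

α = 3.040, β = 1.991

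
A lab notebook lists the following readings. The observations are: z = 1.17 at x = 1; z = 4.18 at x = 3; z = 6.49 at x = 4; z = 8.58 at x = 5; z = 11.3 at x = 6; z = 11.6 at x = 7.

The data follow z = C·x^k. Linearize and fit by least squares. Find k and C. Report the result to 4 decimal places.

k = 1.2252, C = 1.1593

Taking logs, ln z = k·ln x + ln C, so regress ln z on ln x.
AᵀA = [[12.7160, 7.8320]; [7.8320, 6]], rhs = [16.7376, 10.4828]ᵀ  (here Σln x = 7.8320, Σ(ln x)² = 12.7160, Σln z = 10.4828, Σln x·ln z = 16.7376).
Δ = 12.7160·6 − (7.8320)² = 14.9557; k = (16.7376·6 − 7.8320·10.4828)/14.9557 = 1.22521, ln C = (12.7160·10.4828 − 7.8320·16.7376)/14.9557 = 0.14783, so C = exp(0.14783) = 1.15931.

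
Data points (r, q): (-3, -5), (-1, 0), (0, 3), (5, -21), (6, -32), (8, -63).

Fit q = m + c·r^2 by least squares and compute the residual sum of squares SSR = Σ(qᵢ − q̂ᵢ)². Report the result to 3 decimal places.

SSR = 10.374

Entries of XᵀX: Σ1 = 6, Σr^2 = 135, Σr^2·r^2 = 6099.
And Σq = -118, Σr^2·q = -5754.
So XᵀX·[m, c]ᵀ = Xᵀq: [[6, 135]; [135, 6099]]·[m, c]ᵀ = [-118, -5754]ᵀ.
det = 6·6099 − 135² = 18369.
m = ((-118)·6099 − 135·(-5754))/18369 = 19036/6123; c = (6·(-5754) − 135·(-118))/18369 = -2066/2041.
Residuals: 6131/6123, -12838/6123, -667/6123, 7331/6123, 8156/6123, -8113/6123; SSR = 63520/6123.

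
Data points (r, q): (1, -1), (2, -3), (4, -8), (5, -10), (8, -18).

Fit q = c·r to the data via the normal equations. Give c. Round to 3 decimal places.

c = -2.118

Compute the Gram sums: Σr·r = 110.
Right-hand side: Σr·q = -233.
AᵀA·[c]ᵀ = Aᵀq becomes [[110]]·[c]ᵀ = [-233]ᵀ.
Hence c = -233 / 110 ≈ -2.11818.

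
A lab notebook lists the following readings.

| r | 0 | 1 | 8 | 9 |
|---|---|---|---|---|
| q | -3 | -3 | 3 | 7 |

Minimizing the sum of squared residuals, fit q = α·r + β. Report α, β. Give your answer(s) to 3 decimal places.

α = 1.015, β = -3.569

With design matrix A, AᵀA = [[146, 18]; [18, 4]] and Aᵀq = [84, 4]ᵀ.
det = 146·4 − 18² = 260.
α = (84·4 − 18·4)/260 = 66/65; β = (146·4 − 18·84)/260 = -232/65.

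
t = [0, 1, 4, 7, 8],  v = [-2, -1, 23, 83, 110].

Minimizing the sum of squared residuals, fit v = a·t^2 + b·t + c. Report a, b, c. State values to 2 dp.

a = 1.93, b = -1.45, c = -1.81

Forming XᵀX = [[6754, 920, 130]; [920, 130, 20]; [130, 20, 5]] and Xᵀv = [11474, 1552, 213]ᵀ gives XᵀX·[a, b, c]ᵀ = Xᵀv.
Inverting the 3×3 Gram matrix, [a, b, c]ᵀ = [56/29, -42/29, -263/145]ᵀ.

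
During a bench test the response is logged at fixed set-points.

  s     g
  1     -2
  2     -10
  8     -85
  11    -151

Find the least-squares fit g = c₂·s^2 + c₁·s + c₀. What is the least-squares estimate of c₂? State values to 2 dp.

The normal system MᵀM·[c₂, c₁, c₀]ᵀ = Mᵀg is [[18754, 1852, 190]; [1852, 190, 22]; [190, 22, 4]]·[c₂, c₁, c₀]ᵀ = [-23753, -2363, -248]ᵀ.
Solving the 3×3 system (Gaussian elimination) gives c₂ = -554/557, c₁ = -1585/557, c₀ = 997/1114.

c₂ = -0.99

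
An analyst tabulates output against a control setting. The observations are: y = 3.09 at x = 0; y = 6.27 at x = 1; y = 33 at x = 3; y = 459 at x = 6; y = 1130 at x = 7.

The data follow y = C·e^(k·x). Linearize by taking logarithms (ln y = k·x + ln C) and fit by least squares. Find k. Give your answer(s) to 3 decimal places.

Let Y = ln y. Fitting Y = k·x + ln C by least squares:
Σx = 17.0000, Σ(x)² = 95.0000, Σln y = 19.6195, Σx·ln y = 98.3094.
Equations: 95.0000·k + 17.0000·ln C = 98.3094;  17.0000·k + 5·ln C = 19.6195.
Slope k = (n·Σx·ln y − Σx·Σln y)/(n·Σ(x)² − (Σx)²) = (5·98.3094 − 17.0000·19.6195)/186.0000 = 0.84955; ln C = (Σln y − k·Σx)/n = 1.03543.

k = 0.850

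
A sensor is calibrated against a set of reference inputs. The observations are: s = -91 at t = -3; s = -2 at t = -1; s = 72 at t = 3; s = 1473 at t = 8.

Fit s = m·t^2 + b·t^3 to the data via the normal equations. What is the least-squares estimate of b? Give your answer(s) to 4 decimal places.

b = 3.0086

Compute the Gram sums: Σt^2·t^2 = 4259, Σt^2·t^3 = 32767, Σt^3·t^3 = 263603.
For Aᵀs: Σt^2·s = 94099, Σt^3·s = 758579.
Normal equations: [[4259, 32767]; [32767, 263603]]·[m, b]ᵀ = [94099, 758579]ᵀ.
Eliminating b: 263603·(row 1) − 32767·(row 2) gives 49008888·m = 263603·94099 − 32767·758579 = -51579396, so m = -477587/453786.
Then b = (758579 − 32767·(-477587/453786))/263603 = 1365241/453786.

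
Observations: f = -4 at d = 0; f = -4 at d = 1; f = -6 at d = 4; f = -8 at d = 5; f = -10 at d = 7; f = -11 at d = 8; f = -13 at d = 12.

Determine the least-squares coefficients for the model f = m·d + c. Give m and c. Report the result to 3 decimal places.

Entries of XᵀX: Σd·d = 299, Σd = 37, Σ1 = 7.
Right-hand side: Σd·f = -382, Σf = -56.
Eliminating c: 7·(row 1) − 37·(row 2) gives 724·m = 7·(-382) − 37·(-56) = -602, so m = -301/362.
Then c = ((-56) − 37·(-301/362))/7 = -1305/362.

m = -0.831, c = -3.605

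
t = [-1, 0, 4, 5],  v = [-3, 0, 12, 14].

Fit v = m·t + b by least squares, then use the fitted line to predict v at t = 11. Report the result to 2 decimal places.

The normal equations are: 42·m + 8·b = 121;  8·m + 4·b = 23.
(Σt·t = 42, Σt = 8, Σ1 = 4, Σt·v = 121, Σv = 23.)
det = 42·4 − 8² = 104.
m = (121·4 − 8·23)/104 = 75/26; b = (42·23 − 8·121)/104 = -1/52.
At t = 11: v̂ = (75/26)·(11) + (-1/52)·(1) = 1649/52.

v̂ = 31.71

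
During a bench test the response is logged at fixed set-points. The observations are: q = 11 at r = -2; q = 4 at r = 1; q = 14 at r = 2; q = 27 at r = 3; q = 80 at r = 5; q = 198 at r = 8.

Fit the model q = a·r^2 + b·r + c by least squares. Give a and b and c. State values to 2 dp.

a = 3.02, b = 0.59, c = 0.08

Setting ∂/∂a … = 0 gives: 4835·a + 665·b + 107·c = 15019;  665·a + 107·b + 17·c = 2075;  107·a + 17·b + 6·c = 334.
Inverting the 3×3 Gram matrix, [a, b, c]ᵀ = [374393/123816, 72733/123816, 403/5159]ᵀ.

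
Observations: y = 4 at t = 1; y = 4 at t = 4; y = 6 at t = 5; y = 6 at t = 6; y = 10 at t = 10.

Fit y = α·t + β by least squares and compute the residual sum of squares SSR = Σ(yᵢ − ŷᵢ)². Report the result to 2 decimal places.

Forming XᵀX = [[178, 26]; [26, 5]] and Xᵀy = [186, 30]ᵀ gives XᵀX·[α, β]ᵀ = Xᵀy.
det = 178·5 − 26² = 214.
α = (186·5 − 26·30)/214 = 75/107; β = (178·30 − 26·186)/214 = 252/107.
Residuals: 101/107, -124/107, 15/107, -60/107, 68/107; SSR = 318/107.

SSR = 2.97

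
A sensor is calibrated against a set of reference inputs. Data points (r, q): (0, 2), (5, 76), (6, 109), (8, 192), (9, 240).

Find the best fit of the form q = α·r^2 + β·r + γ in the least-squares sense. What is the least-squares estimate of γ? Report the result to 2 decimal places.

Compute the Gram sums: Σr^2·r^2 = 12578, Σr^2·r = 1582, Σr^2 = 206, Σr·r = 206, Σr = 28, Σ1 = 5.
For Aᵀq: Σr^2·q = 37552, Σr·q = 4730, Σq = 619.
AᵀA·[α, β, γ]ᵀ = Aᵀq becomes [[12578, 1582, 206]; [1582, 206, 28]; [206, 28, 5]]·[α, β, γ]ᵀ = [37552, 4730, 619]ᵀ.
Inverting the 3×3 Gram matrix, [α, β, γ]ᵀ = [447/154, 9/22, 148/77]ᵀ.

γ = 1.92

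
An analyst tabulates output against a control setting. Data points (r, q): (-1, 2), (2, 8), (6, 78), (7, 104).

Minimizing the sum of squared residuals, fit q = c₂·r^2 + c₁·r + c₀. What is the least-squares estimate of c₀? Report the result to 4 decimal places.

The normal system XᵀX·[c₂, c₁, c₀]ᵀ = Xᵀq is [[3714, 566, 90]; [566, 90, 14]; [90, 14, 4]]·[c₂, c₁, c₀]ᵀ = [7938, 1210, 192]ᵀ.
Inverting the 3×3 Gram matrix, [c₂, c₁, c₀]ᵀ = [3325/1562, 141/1562, -15/71]ᵀ.

c₀ = -0.2113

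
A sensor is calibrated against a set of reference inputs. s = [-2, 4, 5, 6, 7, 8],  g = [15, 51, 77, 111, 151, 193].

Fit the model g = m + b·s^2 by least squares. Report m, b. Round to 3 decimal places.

Sums needed: Σ1 = 6, Σs^2 = 194, Σs^2·s^2 = 8690.
And Σg = 598, Σs^2·g = 26548.
Eliminating b: 8690·(row 1) − 194·(row 2) gives 14504·m = 8690·598 − 194·26548 = 46308, so m = 11577/3626.
Then b = (26548 − 194·(11577/3626))/8690 = 10819/3626.

m = 3.193, b = 2.984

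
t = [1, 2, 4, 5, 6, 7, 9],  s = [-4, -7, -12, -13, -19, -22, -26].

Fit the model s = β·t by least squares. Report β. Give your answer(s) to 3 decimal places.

Sums needed: Σt·t = 212.
For Aᵀs: Σt·s = -633.
β = (-633)/212 = -2.98585.

β = -2.986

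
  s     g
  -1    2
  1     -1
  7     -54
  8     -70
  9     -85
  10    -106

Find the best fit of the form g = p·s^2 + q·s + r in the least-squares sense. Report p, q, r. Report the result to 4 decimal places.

p = -0.9205, q = -1.4721, r = 1.4179

Forming MᵀM = [[23060, 2584, 296]; [2584, 296, 34]; [296, 34, 6]] and Mᵀg = [-24610, -2766, -314]ᵀ gives MᵀM·[p, q, r]ᵀ = Mᵀg.
Solving the 3×3 system (Gaussian elimination) gives p = -7163/7782, q = -5728/3891, r = 1839/1297.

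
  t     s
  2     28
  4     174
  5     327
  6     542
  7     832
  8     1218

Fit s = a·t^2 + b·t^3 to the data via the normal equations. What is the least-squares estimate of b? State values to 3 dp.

Sums needed: Σt^2·t^2 = 8690, Σt^2·t^3 = 61532, Σt^3·t^3 = 446234.
For Xᵀs: Σt^2·s = 149303, Σt^3·s = 1078299.
Normal equations: [[8690, 61532]; [61532, 446234]]·[a, b]ᵀ = [149303, 1078299]ᵀ.
Eliminating b: 446234·(row 1) − 61532·(row 2) gives 91586436·a = 446234·149303 − 61532·1078299 = 274180834, so a = 137090417/45793218.
Then b = (1078299 − 61532·(137090417/45793218))/446234 = 91753057/45793218.

b = 2.004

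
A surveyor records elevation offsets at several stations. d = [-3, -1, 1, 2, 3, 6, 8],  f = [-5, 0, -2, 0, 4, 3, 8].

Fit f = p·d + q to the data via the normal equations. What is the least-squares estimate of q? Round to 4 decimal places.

The normal equations are: 124·p + 16·q = 107;  16·p + 7·q = 8.
(Σd·d = 124, Σd = 16, Σ1 = 7, Σd·f = 107, Σf = 8.)
det = 124·7 − 16² = 612.
p = (107·7 − 16·8)/612 = 69/68; q = (124·8 − 16·107)/612 = -20/17.

q = -1.1765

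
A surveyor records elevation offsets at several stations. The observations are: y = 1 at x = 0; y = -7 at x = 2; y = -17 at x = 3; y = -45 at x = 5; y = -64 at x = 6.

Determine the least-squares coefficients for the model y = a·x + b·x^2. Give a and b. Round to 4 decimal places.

Compute the Gram sums: Σx·x = 74, Σx·x^2 = 376, Σx^2·x^2 = 2018.
For Aᵀy: Σx·y = -674, Σx^2·y = -3610.
det = 74·2018 − 376² = 7956.
a = ((-674)·2018 − 376·(-3610))/7956 = -77/221; b = (74·(-3610) − 376·(-674))/7956 = -381/221.

a = -0.3484, b = -1.7240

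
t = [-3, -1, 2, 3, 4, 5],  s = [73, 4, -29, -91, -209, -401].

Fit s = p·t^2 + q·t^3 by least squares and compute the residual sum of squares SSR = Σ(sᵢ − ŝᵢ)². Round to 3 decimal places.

Sums needed: Σt^2·t^2 = 1060, Σt^2·t^3 = 4180, Σt^3·t^3 = 21244.
For Mᵀs: Σt^2·s = -13643, Σt^3·s = -68165.
Determinant 1060·21244 − 4180² = 5046240.
p = ((-13643)·21244 − 4180·(-68165))/5046240 = -102129/105130; q = (1060·(-68165) − 4180·(-13643))/5046240 = -126893/42052.
Residuals: 56747/210260, 410833/210260, -51197/52565, -164783/210260, -17613/52565, 20063/42052; SSR = 1218121/210260.

SSR = 5.793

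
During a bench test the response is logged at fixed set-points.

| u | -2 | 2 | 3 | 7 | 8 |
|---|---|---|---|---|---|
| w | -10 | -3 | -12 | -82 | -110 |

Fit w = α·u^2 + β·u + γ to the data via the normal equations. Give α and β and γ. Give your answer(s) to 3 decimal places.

α = -1.936, β = 1.639, γ = 1.046

With design matrix X, XᵀX = [[6610, 882, 130]; [882, 130, 18]; [130, 18, 5]] and Xᵀw = [-11218, -1476, -217]ᵀ.
Row-reducing yields α = -2711/1400, β = 459/280, γ = 183/175.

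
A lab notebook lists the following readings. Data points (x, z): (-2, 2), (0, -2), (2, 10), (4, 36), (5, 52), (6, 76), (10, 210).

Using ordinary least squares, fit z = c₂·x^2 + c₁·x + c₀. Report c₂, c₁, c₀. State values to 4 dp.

c₂ = 1.9804, c₁ = 1.3644, c₀ = -2.3547

Normal-equation sums: Σx^2·x^2 = 12209, Σx^2·x = 1405, Σx^2 = 185, Σx·x = 185, Σx = 25, Σ1 = 7.
And Σx^2·z = 25660, Σx·z = 2976, Σz = 384.
So MᵀM·[c₂, c₁, c₀]ᵀ = Mᵀz: [[12209, 1405, 185]; [1405, 185, 25]; [185, 25, 7]]·[c₂, c₁, c₀]ᵀ = [25660, 2976, 384]ᵀ.
Solving the 3×3 system (Gaussian elimination) gives c₂ = 50821/25662, c₁ = 175061/128310, c₀ = -10071/4277.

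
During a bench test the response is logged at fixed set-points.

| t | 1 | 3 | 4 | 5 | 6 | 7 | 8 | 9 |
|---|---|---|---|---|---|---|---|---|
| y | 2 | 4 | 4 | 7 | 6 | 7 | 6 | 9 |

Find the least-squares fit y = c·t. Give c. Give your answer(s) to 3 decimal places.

Compute the Gram sums: Σt·t = 281.
Moment sums: Σt·y = 279.
Hence c = 279 / 281 ≈ 0.992883.

c = 0.993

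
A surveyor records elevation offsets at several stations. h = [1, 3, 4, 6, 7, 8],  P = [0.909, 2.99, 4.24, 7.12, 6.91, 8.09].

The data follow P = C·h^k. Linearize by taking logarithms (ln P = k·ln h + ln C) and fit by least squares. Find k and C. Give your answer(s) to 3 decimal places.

Let Y = ln P. Fitting Y = k·ln h + ln C by least squares:
Sums: Σln h = 8.3020, Σ(ln h)² = 14.4498, Σln P = 8.4309, Σln h·ln P = 14.8317.
Normal system: [[14.4498, 8.3020]; [8.3020, 6]]·[k, ln C]ᵀ = [14.8317, 8.4309]ᵀ.
Δ = 14.4498·6 − (8.3020)² = 17.7753; k = (14.8317·6 − 8.3020·8.4309)/17.7753 = 1.06868, ln C = (14.4498·8.4309 − 8.3020·14.8317)/17.7753 = -0.07355, so C = exp(-0.07355) = 0.92909.

k = 1.069, C = 0.929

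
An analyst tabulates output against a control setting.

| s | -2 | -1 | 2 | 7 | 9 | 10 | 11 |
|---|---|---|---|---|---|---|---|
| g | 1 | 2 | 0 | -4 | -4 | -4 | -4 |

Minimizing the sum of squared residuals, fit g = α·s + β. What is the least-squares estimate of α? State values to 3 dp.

α = -0.487

Normal-equation sums: Σs·s = 360, Σs = 36, Σ1 = 7.
And Σs·g = -152, Σg = -13.
Normal equations: [[360, 36]; [36, 7]]·[α, β]ᵀ = [-152, -13]ᵀ.
Determinant 360·7 − 36² = 1224.
α = ((-152)·7 − 36·(-13))/1224 = -149/306; β = (360·(-13) − 36·(-152))/1224 = 11/17.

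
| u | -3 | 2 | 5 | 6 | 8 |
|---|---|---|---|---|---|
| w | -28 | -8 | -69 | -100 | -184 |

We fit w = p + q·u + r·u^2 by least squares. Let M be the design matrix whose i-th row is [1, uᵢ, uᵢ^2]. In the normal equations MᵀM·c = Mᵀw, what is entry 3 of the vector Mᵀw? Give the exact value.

Entry 3 ↔ basis u^2, so (Mᵀw)_{3} = Σᵢ (u^2)·wᵢ = (9)·(-28) + (4)·(-8) + (25)·(-69) + (36)·(-100) + (64)·(-184) = -17385.

-17385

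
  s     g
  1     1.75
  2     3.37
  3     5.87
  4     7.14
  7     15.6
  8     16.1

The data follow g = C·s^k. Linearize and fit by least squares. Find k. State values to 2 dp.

Linearized form: ln g = k·ln s + ln C. From the 6 transformed points,
Over the data: Σln s = 7.2034, Σ(ln s)² = 11.7199, Σln g = 11.0362, Σln s·ln g = 16.6359.
Normal system: [[11.7199, 7.2034]; [7.2034, 6]]·[k, ln C]ᵀ = [16.6359, 11.0362]ᵀ.
Δ = 11.7199·6 − (7.2034)² = 18.4301; k = (16.6359·6 − 7.2034·11.0362)/18.4301 = 1.10239, ln C = (11.7199·11.0362 − 7.2034·16.6359)/18.4301 = 0.51587.

k = 1.10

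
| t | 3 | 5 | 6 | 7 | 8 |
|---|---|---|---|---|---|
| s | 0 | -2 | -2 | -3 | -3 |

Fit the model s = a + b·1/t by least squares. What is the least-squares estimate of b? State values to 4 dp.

b = 14.4640

Normal-equation sums: Σ1 = 5, Σ1/t = 271/280, Σ1/t·1/t = 151649/705600.
Right-hand side: Σs = -10, Σ1/t·s = -1291/840.
MᵀM·[a, b]ᵀ = Mᵀs becomes [[5, 271/280]; [271/280, 151649/705600]]·[a, b]ᵀ = [-10, -1291/840]ᵀ.
Determinant 5·(151649/705600) − (271/280)² = 24319/176400.
a = ((-10)·(151649/705600) − (271/280)·(-1291/840))/(24319/176400) = -466907/97276; b = (5·(-1291/840) − (271/280)·(-10))/(24319/176400) = 351750/24319.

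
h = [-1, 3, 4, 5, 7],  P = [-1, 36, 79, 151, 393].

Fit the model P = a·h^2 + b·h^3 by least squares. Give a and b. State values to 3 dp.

Normal-equation sums: Σh^2·h^2 = 3364, Σh^2·h^3 = 21198, Σh^3·h^3 = 138100.
Moment sums: Σh^2·P = 24619, Σh^3·P = 159703.
So AᵀA·[a, b]ᵀ = AᵀP: [[3364, 21198]; [21198, 138100]]·[a, b]ᵀ = [24619, 159703]ᵀ.
Eliminating b: 138100·(row 1) − 21198·(row 2) gives 15213196·a = 138100·24619 − 21198·159703 = 14499706, so a = 7249853/7606598.
Then b = (159703 − 21198·(7249853/7606598))/138100 = 7683665/7606598.

a = 0.953, b = 1.010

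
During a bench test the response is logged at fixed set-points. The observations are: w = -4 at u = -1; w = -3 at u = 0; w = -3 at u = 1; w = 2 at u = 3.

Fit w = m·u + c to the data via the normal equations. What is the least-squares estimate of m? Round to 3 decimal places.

m = 1.486

With design matrix X, XᵀX = [[11, 3]; [3, 4]] and Xᵀw = [7, -8]ᵀ.
Δ = 11·4 − 3² = 35.
m = (7·4 − 3·(-8))/35 = 52/35; c = (11·(-8) − 3·7)/35 = -109/35.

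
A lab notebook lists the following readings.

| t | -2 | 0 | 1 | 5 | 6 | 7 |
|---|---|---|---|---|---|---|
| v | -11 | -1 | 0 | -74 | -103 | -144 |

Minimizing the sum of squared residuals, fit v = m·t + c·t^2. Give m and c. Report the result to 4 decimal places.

m = 0.1053, c = -2.9337

Entries of AᵀA: Σt·t = 115, Σt·t^2 = 677, Σt^2·t^2 = 4339.
Right-hand side: Σt·v = -1974, Σt^2·v = -12658.
AᵀA·[m, c]ᵀ = Aᵀv becomes [[115, 677]; [677, 4339]]·[m, c]ᵀ = [-1974, -12658]ᵀ.
Eliminating c: 4339·(row 1) − 677·(row 2) gives 40656·m = 4339·(-1974) − 677·(-12658) = 4280, so m = 535/5082.
Then c = ((-12658) − 677·(535/5082))/4339 = -14909/5082.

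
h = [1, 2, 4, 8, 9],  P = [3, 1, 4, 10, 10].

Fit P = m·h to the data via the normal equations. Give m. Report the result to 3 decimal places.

The normal equations are: 166·m = 191.
Hence m = 191 / 166 ≈ 1.1506.

m = 1.151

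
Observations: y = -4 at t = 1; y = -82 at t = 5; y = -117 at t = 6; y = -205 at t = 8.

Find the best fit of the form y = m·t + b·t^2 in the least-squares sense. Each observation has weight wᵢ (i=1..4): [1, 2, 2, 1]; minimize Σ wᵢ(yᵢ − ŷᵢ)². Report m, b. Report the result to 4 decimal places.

m = -1.0375, b = -3.0745

Compute the Gram sums: Σwᵢ·t·t = 187, Σwᵢ·t·t^2 = 1195, Σwᵢ·t^2·t^2 = 7939.
For MᵀWy: Σwᵢ·t·y = -3868, Σwᵢ·t^2·y = -25648.
So MᵀWM·[m, b]ᵀ = MᵀWy: [[187, 1195]; [1195, 7939]]·[m, b]ᵀ = [-3868, -25648]ᵀ.
Eliminating b: 7939·(row 1) − 1195·(row 2) gives 56568·m = 7939·(-3868) − 1195·(-25648) = -58692, so m = -4891/4714.
Then b = ((-25648) − 1195·(-4891/4714))/7939 = -14493/4714.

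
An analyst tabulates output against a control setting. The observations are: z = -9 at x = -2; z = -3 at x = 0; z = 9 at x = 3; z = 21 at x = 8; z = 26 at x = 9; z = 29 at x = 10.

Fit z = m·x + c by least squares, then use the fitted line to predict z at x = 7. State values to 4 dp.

Normal-equation sums: Σx·x = 258, Σx = 28, Σ1 = 6.
Moment sums: Σx·z = 737, Σz = 73.
So MᵀM·[m, c]ᵀ = Mᵀz: [[258, 28]; [28, 6]]·[m, c]ᵀ = [737, 73]ᵀ.
Δ = 258·6 − 28² = 764.
m = (737·6 − 28·73)/764 = 1189/382; c = (258·73 − 28·737)/764 = -901/382.
At x = 7: ẑ = (1189/382)·(7) + (-901/382)·(1) = 3711/191.

ẑ = 19.4293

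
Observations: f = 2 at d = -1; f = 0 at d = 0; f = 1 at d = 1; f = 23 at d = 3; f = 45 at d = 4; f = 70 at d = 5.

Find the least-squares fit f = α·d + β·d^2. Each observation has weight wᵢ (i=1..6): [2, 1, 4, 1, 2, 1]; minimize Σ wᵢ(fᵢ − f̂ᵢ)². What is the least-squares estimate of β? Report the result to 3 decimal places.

Compute the Gram sums: Σwᵢ·d·d = 72, Σwᵢ·d·d^2 = 282, Σwᵢ·d^2·d^2 = 1224.
Right-hand side: Σwᵢ·d·f = 779, Σwᵢ·d^2·f = 3405.
So MᵀWM·[α, β]ᵀ = MᵀWf: [[72, 282]; [282, 1224]]·[α, β]ᵀ = [779, 3405]ᵀ.
Δ = 72·1224 − 282² = 8604.
α = (779·1224 − 282·3405)/8604 = -373/478; β = (72·3405 − 282·779)/8604 = 4247/1434.

β = 2.962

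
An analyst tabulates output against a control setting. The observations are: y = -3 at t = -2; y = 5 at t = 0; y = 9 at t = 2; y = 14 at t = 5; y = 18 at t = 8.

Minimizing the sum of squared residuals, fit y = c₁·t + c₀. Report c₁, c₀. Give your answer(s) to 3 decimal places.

Sums needed: Σt·t = 97, Σt = 13, Σ1 = 5.
And Σt·y = 238, Σy = 43.
Determinant 97·5 − 13² = 316.
c₁ = (238·5 − 13·43)/316 = 631/316; c₀ = (97·43 − 13·238)/316 = 1077/316.

c₁ = 1.997, c₀ = 3.408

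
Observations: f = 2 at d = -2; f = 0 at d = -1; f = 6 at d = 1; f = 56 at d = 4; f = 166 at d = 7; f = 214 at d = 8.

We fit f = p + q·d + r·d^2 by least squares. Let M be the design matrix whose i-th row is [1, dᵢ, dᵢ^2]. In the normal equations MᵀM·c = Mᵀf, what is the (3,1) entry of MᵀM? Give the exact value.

Row 3 ↔ basis d^2, column 1 ↔ basis 1, so (MᵀM)_{3,1} = Σᵢ d^2 = (4)·(1) + (1)·(1) + (1)·(1) + (16)·(1) + (49)·(1) + (64)·(1) = 135.

135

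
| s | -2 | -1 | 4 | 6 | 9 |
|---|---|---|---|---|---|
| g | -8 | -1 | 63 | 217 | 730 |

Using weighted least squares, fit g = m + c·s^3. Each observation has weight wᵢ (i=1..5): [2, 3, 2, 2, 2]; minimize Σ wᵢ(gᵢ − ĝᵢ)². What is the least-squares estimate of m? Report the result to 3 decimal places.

m = -0.135

With design matrix M, MᵀWM = [[11, 1999]; [1999, 1164517]] and MᵀWg = [2001, 1166279]ᵀ.
Δ = 11·1164517 − 1999² = 8813686.
m = (2001·1164517 − 1999·1166279)/8813686 = -596602/4406843; c = (11·1166279 − 1999·2001)/8813686 = 4414535/4406843.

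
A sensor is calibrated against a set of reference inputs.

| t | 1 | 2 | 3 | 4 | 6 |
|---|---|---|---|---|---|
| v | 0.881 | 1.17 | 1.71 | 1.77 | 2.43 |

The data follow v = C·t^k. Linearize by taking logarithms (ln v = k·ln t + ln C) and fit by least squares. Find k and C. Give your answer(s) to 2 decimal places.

Taking logs, ln v = k·ln t + ln C, so regress ln v on ln t.
Σln t = 4.9698, Σ(ln t)² = 6.8196, Σln v = 2.0257, Σln t·ln v = 3.0807.
Equations: 6.8196·k + 4.9698·ln C = 3.0807;  4.9698·k + 5·ln C = 2.0257.
Slope k = (n·Σln t·ln v − Σln t·Σln v)/(n·Σ(ln t)² − (Σln t)²) = (5·3.0807 − 4.9698·2.0257)/9.3990 = 0.56773; ln C = (Σln v − k·Σln t)/n = -0.15917, so C = exp(-0.15917) = 0.85286.

k = 0.57, C = 0.85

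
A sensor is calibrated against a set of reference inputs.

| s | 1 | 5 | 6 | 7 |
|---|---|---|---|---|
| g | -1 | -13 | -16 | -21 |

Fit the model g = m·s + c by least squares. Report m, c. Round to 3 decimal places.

m = -3.217, c = 2.530

From the data, Σs·s = 111, Σs = 19, Σ1 = 4.
Moment sums: Σs·g = -309, Σg = -51.
MᵀM·[m, c]ᵀ = Mᵀg becomes [[111, 19]; [19, 4]]·[m, c]ᵀ = [-309, -51]ᵀ.
det = 111·4 − 19² = 83.
m = ((-309)·4 − 19·(-51))/83 = -267/83; c = (111·(-51) − 19·(-309))/83 = 210/83.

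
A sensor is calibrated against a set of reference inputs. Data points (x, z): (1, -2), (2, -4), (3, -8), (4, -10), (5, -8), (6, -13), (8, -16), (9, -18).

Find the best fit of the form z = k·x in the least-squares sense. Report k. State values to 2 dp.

The normal equations are: 236·k = -482.
(Σx·x = 236, Σx·z = -482.)
k = (-482)/236 = -2.04237.

k = -2.04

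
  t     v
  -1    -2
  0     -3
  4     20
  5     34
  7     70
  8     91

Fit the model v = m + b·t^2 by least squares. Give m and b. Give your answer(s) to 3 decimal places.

Entries of XᵀX: Σ1 = 6, Σt^2 = 155, Σt^2·t^2 = 7379.
Right-hand side: Σv = 210, Σt^2·v = 10422.
So XᵀX·[m, b]ᵀ = Xᵀv: [[6, 155]; [155, 7379]]·[m, b]ᵀ = [210, 10422]ᵀ.
det = 6·7379 − 155² = 20249.
m = (210·7379 − 155·10422)/20249 = -65820/20249; b = (6·10422 − 155·210)/20249 = 29982/20249.

m = -3.251, b = 1.481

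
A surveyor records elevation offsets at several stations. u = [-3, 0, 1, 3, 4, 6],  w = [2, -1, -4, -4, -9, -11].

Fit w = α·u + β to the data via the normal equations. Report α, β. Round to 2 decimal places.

α = -1.47, β = -1.81

Sums needed: Σu·u = 71, Σu = 11, Σ1 = 6.
Right-hand side: Σu·w = -124, Σw = -27.
det = 71·6 − 11² = 305.
α = ((-124)·6 − 11·(-27))/305 = -447/305; β = (71·(-27) − 11·(-124))/305 = -553/305.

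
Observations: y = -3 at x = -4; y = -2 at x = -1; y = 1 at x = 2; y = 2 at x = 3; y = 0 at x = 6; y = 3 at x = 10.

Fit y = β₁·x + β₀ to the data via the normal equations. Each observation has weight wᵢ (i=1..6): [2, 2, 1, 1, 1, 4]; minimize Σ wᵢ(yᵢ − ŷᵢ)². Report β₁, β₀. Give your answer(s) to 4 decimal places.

β₁ = 0.4160, β₀ = -1.0961

The normal system AᵀWA·[β₁, β₀]ᵀ = AᵀWy is [[483, 41]; [41, 11]]·[β₁, β₀]ᵀ = [156, 5]ᵀ.
Δ = 483·11 − 41² = 3632.
β₁ = (156·11 − 41·5)/3632 = 1511/3632; β₀ = (483·5 − 41·156)/3632 = -3981/3632.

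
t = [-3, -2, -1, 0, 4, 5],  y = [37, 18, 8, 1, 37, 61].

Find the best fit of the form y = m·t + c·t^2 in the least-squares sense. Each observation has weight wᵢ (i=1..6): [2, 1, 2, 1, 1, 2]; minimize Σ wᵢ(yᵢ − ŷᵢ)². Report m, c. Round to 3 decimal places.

m = -3.171, c = 3.078

Setting ∂/∂m … = 0 gives: 90·m + 250·c = 484;  250·m + 1686·c = 4396.
det = 90·1686 − 250² = 89240.
m = (484·1686 − 250·4396)/89240 = -35372/11155; c = (90·4396 − 250·484)/89240 = 6866/2231.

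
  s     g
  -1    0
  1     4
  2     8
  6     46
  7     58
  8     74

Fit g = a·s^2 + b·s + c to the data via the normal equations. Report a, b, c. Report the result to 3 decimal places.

Forming AᵀA = [[7811, 1079, 155]; [1079, 155, 23]; [155, 23, 6]] and Aᵀg = [9270, 1294, 190]ᵀ gives AᵀA·[a, b, c]ᵀ = Aᵀg.
Solving the 3×3 system (Gaussian elimination) gives a = 6469/7260, b = 14519/7260, c = 54/55.

a = 0.891, b = 2.000, c = 0.982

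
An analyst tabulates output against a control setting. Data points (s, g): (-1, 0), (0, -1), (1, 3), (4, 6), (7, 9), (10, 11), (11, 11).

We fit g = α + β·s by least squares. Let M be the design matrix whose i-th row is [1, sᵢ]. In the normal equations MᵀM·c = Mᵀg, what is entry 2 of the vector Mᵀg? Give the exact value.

Entry 2 ↔ basis s, so (Mᵀg)_{2} = Σᵢ (s)·gᵢ = (-1)·(0) + (0)·(-1) + (1)·(3) + (4)·(6) + (7)·(9) + (10)·(11) + (11)·(11) = 321.

321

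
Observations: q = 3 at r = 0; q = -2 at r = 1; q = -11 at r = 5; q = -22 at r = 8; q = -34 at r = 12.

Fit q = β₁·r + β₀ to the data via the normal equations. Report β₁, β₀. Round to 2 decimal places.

With design matrix M, MᵀM = [[234, 26]; [26, 5]] and Mᵀq = [-641, -66]ᵀ.
Eliminating β₀: 5·(row 1) − 26·(row 2) gives 494·β₁ = 5·(-641) − 26·(-66) = -1489, so β₁ = -1489/494.
Then β₀ = ((-66) − 26·(-1489/494))/5 = 47/19.

β₁ = -3.01, β₀ = 2.47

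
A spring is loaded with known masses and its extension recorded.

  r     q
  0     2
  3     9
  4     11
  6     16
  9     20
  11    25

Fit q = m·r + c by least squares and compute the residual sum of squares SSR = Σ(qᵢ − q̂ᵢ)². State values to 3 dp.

With design matrix A, AᵀA = [[263, 33]; [33, 6]] and Aᵀq = [622, 83]ᵀ.
Determinant 263·6 − 33² = 489.
m = (622·6 − 33·83)/489 = 331/163; c = (263·83 − 33·622)/489 = 1303/489.
Residuals: -325/489, 119/489, 104/489, 563/489, -460/489, -1/489; SSR = 1348/489.

SSR = 2.757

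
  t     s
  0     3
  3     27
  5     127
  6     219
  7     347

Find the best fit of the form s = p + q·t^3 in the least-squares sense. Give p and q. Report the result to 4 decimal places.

The normal system XᵀX·[p, q]ᵀ = Xᵀs is [[5, 711]; [711, 180659]]·[p, q]ᵀ = [723, 182929]ᵀ.
Determinant 5·180659 − 711² = 397774.
p = (723·180659 − 711·182929)/397774 = 276969/198887; q = (5·182929 − 711·723)/397774 = 200296/198887.

p = 1.3926, q = 1.0071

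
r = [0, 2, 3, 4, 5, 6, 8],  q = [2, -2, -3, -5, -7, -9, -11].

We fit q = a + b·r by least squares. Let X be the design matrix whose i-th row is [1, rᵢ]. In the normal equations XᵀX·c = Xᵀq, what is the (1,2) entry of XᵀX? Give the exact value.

28

Row 1 ↔ basis 1, column 2 ↔ basis r, so (XᵀX)_{1,2} = Σᵢ r = (1)·(0) + (1)·(2) + (1)·(3) + (1)·(4) + (1)·(5) + (1)·(6) + (1)·(8) = 28.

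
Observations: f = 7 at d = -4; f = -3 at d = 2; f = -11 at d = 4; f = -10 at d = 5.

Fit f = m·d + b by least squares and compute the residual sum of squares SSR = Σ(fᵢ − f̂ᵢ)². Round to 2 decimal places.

Compute the Gram sums: Σd·d = 61, Σd = 7, Σ1 = 4.
Moment sums: Σd·f = -128, Σf = -17.
Determinant 61·4 − 7² = 195.
m = ((-128)·4 − 7·(-17))/195 = -131/65; b = (61·(-17) − 7·(-128))/195 = -47/65.
Residuals: -22/65, 114/65, -144/65, 4/5; SSR = 568/65.

SSR = 8.74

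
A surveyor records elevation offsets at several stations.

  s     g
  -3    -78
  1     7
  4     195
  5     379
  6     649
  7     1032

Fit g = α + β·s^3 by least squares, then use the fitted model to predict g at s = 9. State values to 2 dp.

Compute the Gram sums: Σ1 = 6, Σs^3 = 722, Σs^3·s^3 = 184756.
Moment sums: Σg = 2184, Σs^3·g = 556128.
So XᵀX·[α, β]ᵀ = Xᵀg: [[6, 722]; [722, 184756]]·[α, β]ᵀ = [2184, 556128]ᵀ.
Determinant 6·184756 − 722² = 587252.
α = (2184·184756 − 722·556128)/587252 = 26088/7727; β = (6·556128 − 722·2184)/587252 = 439980/146813.
At s = 9: ĝ = (26088/7727)·(1) + (439980/146813)·(729) = 321241092/146813.

ĝ = 2188.10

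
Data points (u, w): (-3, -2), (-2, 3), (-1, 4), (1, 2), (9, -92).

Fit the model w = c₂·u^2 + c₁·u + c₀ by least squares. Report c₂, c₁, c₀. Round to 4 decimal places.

c₂ = -1.0564, c₁ = -1.1852, c₀ = 4.2312

Normal-equation sums: Σu^2·u^2 = 6660, Σu^2·u = 694, Σu^2 = 96, Σu·u = 96, Σu = 4, Σ1 = 5.
Moment sums: Σu^2·w = -7452, Σu·w = -830, Σw = -85.
Solving the 3×3 system (Gaussian elimination) gives c₂ = -87237/82579, c₁ = -97872/82579, c₀ = 49915/11797.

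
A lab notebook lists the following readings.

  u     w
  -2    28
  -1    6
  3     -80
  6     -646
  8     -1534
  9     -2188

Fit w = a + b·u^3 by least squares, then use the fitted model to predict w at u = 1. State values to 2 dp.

ŵ = -0.15

With design matrix M, MᵀM = [[6, 1475]; [1475, 841035]] and Mᵀw = [-4414, -2522386]ᵀ.
det = 6·841035 − 1475² = 2870585.
a = ((-4414)·841035 − 1475·(-2522386))/2870585 = 1638172/574117; b = (6·(-2522386) − 1475·(-4414))/2870585 = -8623666/2870585.
At u = 1: ŵ = (1638172/574117)·(1) + (-8623666/2870585)·(1) = -432806/2870585.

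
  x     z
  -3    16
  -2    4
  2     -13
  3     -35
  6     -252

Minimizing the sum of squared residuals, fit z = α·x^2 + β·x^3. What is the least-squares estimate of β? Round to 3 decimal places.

From the data, Σx^2·x^2 = 1490, Σx^2·x^3 = 7776, Σx^3·x^3 = 48242.
Moment sums: Σx^2·z = -9279, Σx^3·z = -55945.
AᵀA·[α, β]ᵀ = Aᵀz becomes [[1490, 7776]; [7776, 48242]]·[α, β]ᵀ = [-9279, -55945]ᵀ.
Eliminating β: 48242·(row 1) − 7776·(row 2) gives 11414404·α = 48242·(-9279) − 7776·(-55945) = -12609198, so α = -6304599/5707202.
Then β = ((-55945) − 7776·(-6304599/5707202))/48242 = -5602273/5707202.

β = -0.982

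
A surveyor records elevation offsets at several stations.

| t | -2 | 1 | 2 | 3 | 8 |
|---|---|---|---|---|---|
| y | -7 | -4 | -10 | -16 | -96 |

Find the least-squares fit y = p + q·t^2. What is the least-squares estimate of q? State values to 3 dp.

q = -1.458

The normal equations are: 5·p + 82·q = -133;  82·p + 4210·q = -6360.
(Σ1 = 5, Σt^2 = 82, Σt^2·t^2 = 4210, Σy = -133, Σt^2·y = -6360.)
Determinant 5·4210 − 82² = 14326.
p = ((-133)·4210 − 82·(-6360))/14326 = -19205/7163; q = (5·(-6360) − 82·(-133))/14326 = -10447/7163.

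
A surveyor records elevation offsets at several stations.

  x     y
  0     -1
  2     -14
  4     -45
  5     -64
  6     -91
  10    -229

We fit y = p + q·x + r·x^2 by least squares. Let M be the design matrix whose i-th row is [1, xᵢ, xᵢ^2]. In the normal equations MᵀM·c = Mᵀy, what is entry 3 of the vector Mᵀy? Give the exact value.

-28552

Entry 3 ↔ basis x^2, so (Mᵀy)_{3} = Σᵢ (x^2)·yᵢ = (0)·(-1) + (4)·(-14) + (16)·(-45) + (25)·(-64) + (36)·(-91) + (100)·(-229) = -28552.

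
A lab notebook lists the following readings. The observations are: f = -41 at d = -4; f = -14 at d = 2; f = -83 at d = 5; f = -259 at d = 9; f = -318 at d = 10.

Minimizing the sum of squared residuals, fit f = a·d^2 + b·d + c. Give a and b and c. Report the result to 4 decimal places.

a = -3.0308, b = -1.6134, c = 1.0911

Sums needed: Σd^2·d^2 = 17458, Σd^2·d = 1798, Σd^2 = 226, Σd·d = 226, Σd = 22, Σ1 = 5.
For Xᵀf: Σd^2·f = -55566, Σd·f = -5790, Σf = -715.
So XᵀX·[a, b, c]ᵀ = Xᵀf: [[17458, 1798, 226]; [1798, 226, 22]; [226, 22, 5]]·[a, b, c]ᵀ = [-55566, -5790, -715]ᵀ.
Row-reducing yields a = -183109/60416, b = -97473/60416, c = 515/472.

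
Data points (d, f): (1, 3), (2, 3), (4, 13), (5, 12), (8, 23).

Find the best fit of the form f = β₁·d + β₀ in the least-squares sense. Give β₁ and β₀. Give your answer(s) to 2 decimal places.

MᵀM·[β₁, β₀]ᵀ = Mᵀf reads: 110·β₁ + 20·β₀ = 305;  20·β₁ + 5·β₀ = 54.
(Σd·d = 110, Σd = 20, Σ1 = 5, Σd·f = 305, Σf = 54.)
Δ = 110·5 − 20² = 150.
β₁ = (305·5 − 20·54)/150 = 89/30; β₀ = (110·54 − 20·305)/150 = -16/15.

β₁ = 2.97, β₀ = -1.07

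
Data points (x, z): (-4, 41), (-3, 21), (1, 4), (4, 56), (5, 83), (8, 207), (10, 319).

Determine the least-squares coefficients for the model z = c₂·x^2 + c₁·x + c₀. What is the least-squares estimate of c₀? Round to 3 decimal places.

Forming MᵀM = [[15315, 1611, 231]; [1611, 231, 21]; [231, 21, 7]] and Mᵀz = [48968, 5262, 731]ᵀ gives MᵀM·[c₂, c₁, c₀]ᵀ = Mᵀz.
Inverting the 3×3 Gram matrix, [c₂, c₁, c₀]ᵀ = [226103/74922, 44391/24974, -43074/87409]ᵀ.

c₀ = -0.493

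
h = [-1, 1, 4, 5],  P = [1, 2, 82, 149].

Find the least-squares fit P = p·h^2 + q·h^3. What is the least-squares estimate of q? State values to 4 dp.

Sums needed: Σh^2·h^2 = 883, Σh^2·h^3 = 4149, Σh^3·h^3 = 19723.
For AᵀP: Σh^2·P = 5040, Σh^3·P = 23874.
Normal equations: [[883, 4149]; [4149, 19723]]·[p, q]ᵀ = [5040, 23874]ᵀ.
Determinant 883·19723 − 4149² = 201208.
p = (5040·19723 − 4149·23874)/201208 = 175347/100604; q = (883·23874 − 4149·5040)/201208 = 84891/100604.

q = 0.8438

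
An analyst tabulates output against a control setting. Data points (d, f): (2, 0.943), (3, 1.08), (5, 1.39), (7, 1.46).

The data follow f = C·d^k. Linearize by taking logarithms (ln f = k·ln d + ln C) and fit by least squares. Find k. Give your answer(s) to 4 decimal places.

k = 0.3708

Taking logs, ln f = k·ln d + ln C, so regress ln f on ln d.
Σln d = 5.3471, Σ(ln d)² = 8.0643, Σln f = 0.7260, Σln d·ln f = 1.3103.
Equations: 8.0643·k + 5.3471·ln C = 1.3103;  5.3471·k + 4·ln C = 0.7260.
Solving (det = 3.6655): k = 0.37076, ln C = -0.31412.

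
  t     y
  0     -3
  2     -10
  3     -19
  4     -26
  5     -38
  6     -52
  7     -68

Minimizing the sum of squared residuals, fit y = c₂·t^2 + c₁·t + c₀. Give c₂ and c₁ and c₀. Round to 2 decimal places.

c₂ = -1.11, c₁ = -1.52, c₀ = -3.04

Setting ∂/∂c₂ … = 0 gives: 4675·c₂ + 783·c₁ + 139·c₀ = -6781;  783·c₂ + 139·c₁ + 27·c₀ = -1159;  139·c₂ + 27·c₁ + 7·c₀ = -216.
Row-reducing yields c₂ = -11233/10164, c₁ = -5155/3388, c₀ = -2209/726.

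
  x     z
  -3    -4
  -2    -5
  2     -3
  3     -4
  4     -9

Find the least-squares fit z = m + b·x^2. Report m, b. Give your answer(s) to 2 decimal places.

m = -1.72, b = -0.39

Sums needed: Σ1 = 5, Σx^2 = 42, Σx^2·x^2 = 450.
For Mᵀz: Σz = -25, Σx^2·z = -248.
Eliminating b: 450·(row 1) − 42·(row 2) gives 486·m = 450·(-25) − 42·(-248) = -834, so m = -139/81.
Then b = ((-248) − 42·(-139/81))/450 = -95/243.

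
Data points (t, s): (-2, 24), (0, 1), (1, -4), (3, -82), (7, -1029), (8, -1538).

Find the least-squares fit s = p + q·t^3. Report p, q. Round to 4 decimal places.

p = -0.1458, q = -3.0024

Forming AᵀA = [[6, 875]; [875, 380587]] and Aᵀs = [-2628, -1142813]ᵀ gives AᵀA·[p, q]ᵀ = Aᵀs.
Eliminating q: 380587·(row 1) − 875·(row 2) gives 1517897·p = 380587·(-2628) − 875·(-1142813) = -221261, so p = -221261/1517897.
Then q = ((-1142813) − 875·(-221261/1517897))/380587 = -4557378/1517897.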